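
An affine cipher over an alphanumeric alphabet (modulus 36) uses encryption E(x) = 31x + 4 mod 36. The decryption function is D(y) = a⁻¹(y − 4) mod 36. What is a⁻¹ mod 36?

Run Euclid on (36, 31):
36 = 1*31 + 5
31 = 6*5 + 1
5 = 5*1 + 0
gcd = 1, so the inverse exists. Back-substitute:
1 = 31 − 6·5
1 = −6·36 + 7·31
So 31·7 ≡ 1 (mod 36).

7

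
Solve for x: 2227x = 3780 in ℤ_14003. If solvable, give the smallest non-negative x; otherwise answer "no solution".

52

First find gcd(2227, 14003):
14003 = 6*2227 + 641
2227 = 3*641 + 304
641 = 2*304 + 33
304 = 9*33 + 7
33 = 4*7 + 5
7 = 1*5 + 2
5 = 2*2 + 1
2 = 2*1 + 0
gcd = 1, so a unique solution mod 14003 exists.
Back-substitute for the Bézout coefficients:
1 = 5 − 2·2
1 = −2·7 + 3·5
1 = 3·33 − 14·7
1 = −14·304 + 129·33
1 = 129·641 − 272·304
1 = −272·2227 + 945·641
1 = 945·14003 − 5942·2227
So 2227·(-5942) ≡ 1 (mod 14003), giving 2227⁻¹ ≡ 8061.
x ≡ 2227⁻¹·3780 ≡ 8061·3780 ≡ 52 (mod 14003).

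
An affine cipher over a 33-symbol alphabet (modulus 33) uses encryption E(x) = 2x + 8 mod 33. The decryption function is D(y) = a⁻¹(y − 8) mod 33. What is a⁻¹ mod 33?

Apply the Euclidean algorithm to 33 and 2:
33 = 16×2 + 1
2 = 2×1 + 0
gcd = 1, so the inverse exists. Back-substitute:
1 = 33 − 16·2
So 2·(-16) ≡ 1 (mod 33), and -16 ≡ 17 (mod 33).

17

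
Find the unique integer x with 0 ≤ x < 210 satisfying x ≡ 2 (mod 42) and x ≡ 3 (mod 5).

Write x = 2 + 42·k. Then 42·k ≡ 3 − 2 ≡ 1 (mod 5).
Need 42⁻¹ mod 5. Extended Euclid on (5, 2):
5 = 2×2 + 1
2 = 2×1 + 0
Back-substitute:
1 = 5 − 2·2
42⁻¹ ≡ 3 (mod 5), so k ≡ 3·1 ≡ 3 (mod 5).
x = 2 + 42·3 = 128.

128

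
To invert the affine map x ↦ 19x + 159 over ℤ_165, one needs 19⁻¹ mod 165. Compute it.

139

Run Euclid on (165, 19):
165 = 8·19 + 13
19 = 1·13 + 6
13 = 2·6 + 1
6 = 6·1 + 0
The gcd is 1. Working backward:
1 = 13 − 2·6
1 = −2·19 + 3·13
1 = 3·165 − 26·19
So 19·(-26) ≡ 1 (mod 165), and -26 ≡ 139 (mod 165).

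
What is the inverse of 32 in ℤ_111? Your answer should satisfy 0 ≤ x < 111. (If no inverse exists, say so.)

59

gcd(111, 32) by repeated division:
111 = 3×32 + 15
32 = 2×15 + 2
15 = 7×2 + 1
2 = 2×1 + 0
Since gcd(32, 111) = 1, back-substitute to write 1 as a combination:
1 = 15 − 7·2
1 = −7·32 + 15·15
1 = 15·111 − 52·32
Hence 32⁻¹ ≡ -52 ≡ 59 (mod 111).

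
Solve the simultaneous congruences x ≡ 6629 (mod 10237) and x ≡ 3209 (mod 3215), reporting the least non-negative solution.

16181089

Write x = 6629 + 10237·k. Then 10237·k ≡ 3209 − 6629 ≡ 3010 (mod 3215).
Need 10237⁻¹ mod 3215. Extended Euclid on (3215, 592):
3215 = 5·592 + 255
592 = 2·255 + 82
255 = 3·82 + 9
82 = 9·9 + 1
9 = 9·1 + 0
Back-substitute:
1 = 82 − 9·9
1 = −9·255 + 28·82
1 = 28·592 − 65·255
1 = −65·3215 + 353·592
10237⁻¹ ≡ 353 (mod 3215), so k ≡ 353·3010 ≡ 1580 (mod 3215).
x = 6629 + 10237·1580 = 16181089.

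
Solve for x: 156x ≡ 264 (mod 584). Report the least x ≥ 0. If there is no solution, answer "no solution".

114

First find gcd(156, 584):
584 = 3·156 + 116
156 = 1·116 + 40
116 = 2·40 + 36
40 = 1·36 + 4
36 = 9·4 + 0
gcd = 4 and 4 | 264, so solutions exist. Divide through by 4: 39x ≡ 66 (mod 146).
Now find 39⁻¹ mod 146:
146 = 3·39 + 29
39 = 1·29 + 10
29 = 2·10 + 9
10 = 1·9 + 1
9 = 9·1 + 0
Back-substitute:
1 = 10 − 9
1 = −29 + 3·10
1 = 3·39 − 4·29
1 = −4·146 + 15·39
So 39⁻¹ ≡ 15 (mod 146).
Then x ≡ 15·66 ≡ 114 (mod 146); the smallest non-negative solution is x = 114.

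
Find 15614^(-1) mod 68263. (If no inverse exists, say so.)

52170

Extended Euclidean algorithm:
68263 = 4·15614 + 5807
15614 = 2·5807 + 4000
5807 = 1·4000 + 1807
4000 = 2·1807 + 386
1807 = 4·386 + 263
386 = 1·263 + 123
263 = 2·123 + 17
123 = 7·17 + 4
17 = 4·4 + 1
4 = 4·1 + 0
The gcd is 1. Working backward:
1 = 17 − 4·4
1 = −4·123 + 29·17
1 = 29·263 − 62·123
1 = −62·386 + 91·263
1 = 91·1807 − 426·386
1 = −426·4000 + 943·1807
1 = 943·5807 − 1369·4000
1 = −1369·15614 + 3681·5807
1 = 3681·68263 − 16093·15614
So 15614·(-16093) ≡ 1 (mod 68263), and -16093 ≡ 52170 (mod 68263).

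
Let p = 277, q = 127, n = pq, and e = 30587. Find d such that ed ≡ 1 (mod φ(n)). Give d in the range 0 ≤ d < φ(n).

φ(n) = (p−1)(q−1) = 276·126 = 34776.
Need d with 30587·d ≡ 1 (mod 34776). Apply the extended Euclidean algorithm:
34776 = 1·30587 + 4189
30587 = 7·4189 + 1264
4189 = 3·1264 + 397
1264 = 3·397 + 73
397 = 5·73 + 32
73 = 2·32 + 9
32 = 3·9 + 5
9 = 1·5 + 4
5 = 1·4 + 1
4 = 4·1 + 0
Back-substitute:
1 = 5 − 4
1 = −9 + 2·5
1 = 2·32 − 7·9
1 = −7·73 + 16·32
1 = 16·397 − 87·73
1 = −87·1264 + 277·397
1 = 277·4189 − 918·1264
1 = −918·30587 + 6703·4189
1 = 6703·34776 − 7621·30587
So 30587·(-7621) ≡ 1 (mod 34776), hence d ≡ -7621 ≡ 27155 (mod 34776).

27155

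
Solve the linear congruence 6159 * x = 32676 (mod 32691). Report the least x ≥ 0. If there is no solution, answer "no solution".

8259

First find gcd(6159, 32691):
32691 = 5×6159 + 1896
6159 = 3×1896 + 471
1896 = 4×471 + 12
471 = 39×12 + 3
12 = 4×3 + 0
gcd = 3 and 3 | 32676, so solutions exist. Divide through by 3: 2053x ≡ 10892 (mod 10897).
Now find 2053⁻¹ mod 10897:
10897 = 5·2053 + 632
2053 = 3·632 + 157
632 = 4·157 + 4
157 = 39·4 + 1
4 = 4·1 + 0
Back-substitute:
1 = 157 − 39·4
1 = −39·632 + 157·157
1 = 157·2053 − 510·632
1 = −510·10897 + 2707·2053
So 2053⁻¹ ≡ 2707 (mod 10897).
Then x ≡ 2707·10892 ≡ 8259 (mod 10897); the smallest non-negative solution is x = 8259.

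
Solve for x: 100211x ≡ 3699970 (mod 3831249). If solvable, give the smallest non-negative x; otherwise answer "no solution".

2740685

First find gcd(100211, 3831249):
3831249 = 38·100211 + 23231
100211 = 4·23231 + 7287
23231 = 3·7287 + 1370
7287 = 5·1370 + 437
1370 = 3·437 + 59
437 = 7·59 + 24
59 = 2·24 + 11
24 = 2·11 + 2
11 = 5·2 + 1
2 = 2·1 + 0
gcd = 1, so a unique solution mod 3831249 exists.
Back-substitute for the Bézout coefficients:
1 = 11 − 5·2
1 = −5·24 + 11·11
1 = 11·59 − 27·24
1 = −27·437 + 200·59
1 = 200·1370 − 627·437
1 = −627·7287 + 3335·1370
1 = 3335·23231 − 10632·7287
1 = −10632·100211 + 45863·23231
1 = 45863·3831249 − 1753426·100211
So 100211·(-1753426) ≡ 1 (mod 3831249), giving 100211⁻¹ ≡ 2077823.
x ≡ 100211⁻¹·3699970 ≡ 2077823·3699970 ≡ 2740685 (mod 3831249).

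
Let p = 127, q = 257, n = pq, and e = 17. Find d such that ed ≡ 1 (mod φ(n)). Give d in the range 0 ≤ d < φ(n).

φ(n) = (p−1)(q−1) = 126·256 = 32256.
Need d with 17·d ≡ 1 (mod 32256). Apply the extended Euclidean algorithm:
32256 = 1897·17 + 7
17 = 2·7 + 3
7 = 2·3 + 1
3 = 3·1 + 0
Back-substitute:
1 = 7 − 2·3
1 = −2·17 + 5·7
1 = 5·32256 − 9487·17
So 17·(-9487) ≡ 1 (mod 32256), hence d ≡ -9487 ≡ 22769 (mod 32256).

22769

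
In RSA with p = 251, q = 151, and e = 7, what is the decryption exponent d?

φ(n) = (p−1)(q−1) = 250·150 = 37500.
Need d with 7·d ≡ 1 (mod 37500). Apply the extended Euclidean algorithm:
37500 = 5357×7 + 1
7 = 7×1 + 0
Back-substitute:
1 = 37500 − 5357·7
So 7·(-5357) ≡ 1 (mod 37500), hence d ≡ -5357 ≡ 32143 (mod 37500).

32143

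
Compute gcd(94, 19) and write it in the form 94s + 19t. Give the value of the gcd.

1

Euclidean algorithm:
94 = 4*19 + 18
19 = 1*18 + 1
18 = 18*1 + 0
gcd(94, 19) = 1.
Working backward:
1 = 19 − 18
1 = −94 + 5·19
So 1 = (-1)·94 + (5)·19.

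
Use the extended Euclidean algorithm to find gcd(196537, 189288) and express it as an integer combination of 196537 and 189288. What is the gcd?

Repeated division:
196537 = 1·189288 + 7249
189288 = 26·7249 + 814
7249 = 8·814 + 737
814 = 1·737 + 77
737 = 9·77 + 44
77 = 1·44 + 33
44 = 1·33 + 11
33 = 3·11 + 0
gcd(196537, 189288) = 11.
Back-substituting:
11 = 44 − 33
11 = −77 + 2·44
11 = 2·737 − 19·77
11 = −19·814 + 21·737
11 = 21·7249 − 187·814
11 = −187·189288 + 4883·7249
11 = 4883·196537 − 5070·189288
So 11 = (4883)·196537 + (-5070)·189288.

11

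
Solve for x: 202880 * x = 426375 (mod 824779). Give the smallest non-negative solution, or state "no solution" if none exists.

First find gcd(202880, 824779):
824779 = 4×202880 + 13259
202880 = 15×13259 + 3995
13259 = 3×3995 + 1274
3995 = 3×1274 + 173
1274 = 7×173 + 63
173 = 2×63 + 47
63 = 1×47 + 16
47 = 2×16 + 15
16 = 1×15 + 1
15 = 15×1 + 0
gcd = 1, so a unique solution mod 824779 exists.
Back-substitute for the Bézout coefficients:
1 = 16 − 15
1 = −47 + 3·16
1 = 3·63 − 4·47
1 = −4·173 + 11·63
1 = 11·1274 − 81·173
1 = −81·3995 + 254·1274
1 = 254·13259 − 843·3995
1 = −843·202880 + 12899·13259
1 = 12899·824779 − 52439·202880
So 202880·(-52439) ≡ 1 (mod 824779), giving 202880⁻¹ ≡ 772340.
x ≡ 202880⁻¹·426375 ≡ 772340·426375 ≡ 255286 (mod 824779).

255286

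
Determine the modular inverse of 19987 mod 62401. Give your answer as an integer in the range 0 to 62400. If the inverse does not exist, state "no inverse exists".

Apply the Euclidean algorithm to 62401 and 19987:
62401 = 3*19987 + 2440
19987 = 8*2440 + 467
2440 = 5*467 + 105
467 = 4*105 + 47
105 = 2*47 + 11
47 = 4*11 + 3
11 = 3*3 + 2
3 = 1*2 + 1
2 = 2*1 + 0
gcd = 1, so the inverse exists. Back-substitute:
1 = 3 − 2
1 = −11 + 4·3
1 = 4·47 − 17·11
1 = −17·105 + 38·47
1 = 38·467 − 169·105
1 = −169·2440 + 883·467
1 = 883·19987 − 7233·2440
1 = −7233·62401 + 22582·19987
So 19987·22582 ≡ 1 (mod 62401).

22582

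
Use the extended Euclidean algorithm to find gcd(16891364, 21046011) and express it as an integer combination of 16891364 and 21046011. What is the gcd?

Repeated division:
21046011 = 1·16891364 + 4154647
16891364 = 4·4154647 + 272776
4154647 = 15·272776 + 63007
272776 = 4·63007 + 20748
63007 = 3·20748 + 763
20748 = 27·763 + 147
763 = 5·147 + 28
147 = 5·28 + 7
28 = 4·7 + 0
gcd(16891364, 21046011) = 7.
Back-substituting:
7 = 147 − 5·28
7 = −5·763 + 26·147
7 = 26·20748 − 707·763
7 = −707·63007 + 2147·20748
7 = 2147·272776 − 9295·63007
7 = −9295·4154647 + 141572·272776
7 = 141572·16891364 − 575583·4154647
7 = −575583·21046011 + 717155·16891364
So 7 = (-575583)·21046011 + (717155)·16891364.

7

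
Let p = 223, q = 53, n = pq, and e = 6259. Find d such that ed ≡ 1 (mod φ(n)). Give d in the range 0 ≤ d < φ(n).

1363

φ(n) = (p−1)(q−1) = 222·52 = 11544.
Need d with 6259·d ≡ 1 (mod 11544). Apply the extended Euclidean algorithm:
11544 = 1×6259 + 5285
6259 = 1×5285 + 974
5285 = 5×974 + 415
974 = 2×415 + 144
415 = 2×144 + 127
144 = 1×127 + 17
127 = 7×17 + 8
17 = 2×8 + 1
8 = 8×1 + 0
Back-substitute:
1 = 17 − 2·8
1 = −2·127 + 15·17
1 = 15·144 − 17·127
1 = −17·415 + 49·144
1 = 49·974 − 115·415
1 = −115·5285 + 624·974
1 = 624·6259 − 739·5285
1 = −739·11544 + 1363·6259
So 6259·1363 ≡ 1 (mod 11544), hence d = 1363.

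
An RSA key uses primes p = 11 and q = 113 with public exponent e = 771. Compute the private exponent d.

φ(n) = (p−1)(q−1) = 10·112 = 1120.
Need d with 771·d ≡ 1 (mod 1120). Apply the extended Euclidean algorithm:
1120 = 1*771 + 349
771 = 2*349 + 73
349 = 4*73 + 57
73 = 1*57 + 16
57 = 3*16 + 9
16 = 1*9 + 7
9 = 1*7 + 2
7 = 3*2 + 1
2 = 2*1 + 0
Back-substitute:
1 = 7 − 3·2
1 = −3·9 + 4·7
1 = 4·16 − 7·9
1 = −7·57 + 25·16
1 = 25·73 − 32·57
1 = −32·349 + 153·73
1 = 153·771 − 338·349
1 = −338·1120 + 491·771
So 771·491 ≡ 1 (mod 1120), hence d = 491.

491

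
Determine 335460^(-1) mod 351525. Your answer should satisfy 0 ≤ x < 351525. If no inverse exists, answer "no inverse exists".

no inverse exists

Euclidean algorithm on 351525, 335460:
351525 = 1*335460 + 16065
335460 = 20*16065 + 14160
16065 = 1*14160 + 1905
14160 = 7*1905 + 825
1905 = 2*825 + 255
825 = 3*255 + 60
255 = 4*60 + 15
60 = 4*15 + 0
Since gcd = 15 > 1, 335460 is not a unit mod 351525.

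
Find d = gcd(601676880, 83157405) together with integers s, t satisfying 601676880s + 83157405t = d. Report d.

15

Euclidean algorithm:
601676880 = 7*83157405 + 19575045
83157405 = 4*19575045 + 4857225
19575045 = 4*4857225 + 146145
4857225 = 33*146145 + 34440
146145 = 4*34440 + 8385
34440 = 4*8385 + 900
8385 = 9*900 + 285
900 = 3*285 + 45
285 = 6*45 + 15
45 = 3*15 + 0
gcd(601676880, 83157405) = 15.
Working backward:
15 = 285 − 6·45
15 = −6·900 + 19·285
15 = 19·8385 − 177·900
15 = −177·34440 + 727·8385
15 = 727·146145 − 3085·34440
15 = −3085·4857225 + 102532·146145
15 = 102532·19575045 − 413213·4857225
15 = −413213·83157405 + 1755384·19575045
15 = 1755384·601676880 − 12700901·83157405
So 15 = (1755384)·601676880 + (-12700901)·83157405.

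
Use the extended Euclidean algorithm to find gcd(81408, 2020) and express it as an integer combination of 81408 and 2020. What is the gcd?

Apply Euclid's algorithm to 81408 and 2020:
81408 = 40×2020 + 608
2020 = 3×608 + 196
608 = 3×196 + 20
196 = 9×20 + 16
20 = 1×16 + 4
16 = 4×4 + 0
gcd(81408, 2020) = 4.
Working backward:
4 = 20 − 16
4 = −196 + 10·20
4 = 10·608 − 31·196
4 = −31·2020 + 103·608
4 = 103·81408 − 4151·2020
So 4 = (103)·81408 + (-4151)·2020.

4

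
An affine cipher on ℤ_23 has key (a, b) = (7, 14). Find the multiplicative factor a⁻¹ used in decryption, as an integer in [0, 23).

Run Euclid on (23, 7):
23 = 3·7 + 2
7 = 3·2 + 1
2 = 2·1 + 0
The gcd is 1. Working backward:
1 = 7 − 3·2
1 = −3·23 + 10·7
So 7·10 ≡ 1 (mod 23).

10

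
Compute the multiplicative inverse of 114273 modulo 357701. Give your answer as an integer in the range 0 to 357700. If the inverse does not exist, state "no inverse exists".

332199

gcd(357701, 114273) by repeated division:
357701 = 3*114273 + 14882
114273 = 7*14882 + 10099
14882 = 1*10099 + 4783
10099 = 2*4783 + 533
4783 = 8*533 + 519
533 = 1*519 + 14
519 = 37*14 + 1
14 = 14*1 + 0
Since gcd(114273, 357701) = 1, back-substitute to write 1 as a combination:
1 = 519 − 37·14
1 = −37·533 + 38·519
1 = 38·4783 − 341·533
1 = −341·10099 + 720·4783
1 = 720·14882 − 1061·10099
1 = −1061·114273 + 8147·14882
1 = 8147·357701 − 25502·114273
Hence 114273⁻¹ ≡ -25502 ≡ 332199 (mod 357701).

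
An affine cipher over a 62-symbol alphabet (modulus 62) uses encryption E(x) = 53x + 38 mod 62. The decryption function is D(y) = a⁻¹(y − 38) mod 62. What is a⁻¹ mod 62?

gcd(62, 53) by repeated division:
62 = 1×53 + 9
53 = 5×9 + 8
9 = 1×8 + 1
8 = 8×1 + 0
gcd = 1, so the inverse exists. Back-substitute:
1 = 9 − 8
1 = −53 + 6·9
1 = 6·62 − 7·53
Hence 53⁻¹ ≡ -7 ≡ 55 (mod 62).

55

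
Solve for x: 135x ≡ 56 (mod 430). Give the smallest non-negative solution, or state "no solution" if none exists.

no solution

gcd(135, 430):
430 = 3·135 + 25
135 = 5·25 + 10
25 = 2·10 + 5
10 = 2·5 + 0
gcd = 5, but 5 ∤ 56, so the congruence has no solution.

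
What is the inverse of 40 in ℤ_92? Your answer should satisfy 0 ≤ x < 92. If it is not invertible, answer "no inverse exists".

Compute gcd(40, 92):
92 = 2×40 + 12
40 = 3×12 + 4
12 = 3×4 + 0
Since gcd = 4 > 1, 40 is not a unit mod 92.

no inverse exists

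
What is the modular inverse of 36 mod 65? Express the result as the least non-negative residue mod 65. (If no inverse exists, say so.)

Apply the Euclidean algorithm to 65 and 36:
65 = 1×36 + 29
36 = 1×29 + 7
29 = 4×7 + 1
7 = 7×1 + 0
gcd = 1, so the inverse exists. Back-substitute:
1 = 29 − 4·7
1 = −4·36 + 5·29
1 = 5·65 − 9·36
Hence 36⁻¹ ≡ -9 ≡ 56 (mod 65).

56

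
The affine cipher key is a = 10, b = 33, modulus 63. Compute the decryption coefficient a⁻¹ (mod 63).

Apply the Euclidean algorithm to 63 and 10:
63 = 6×10 + 3
10 = 3×3 + 1
3 = 3×1 + 0
The gcd is 1. Working backward:
1 = 10 − 3·3
1 = −3·63 + 19·10
So 10·19 ≡ 1 (mod 63).

19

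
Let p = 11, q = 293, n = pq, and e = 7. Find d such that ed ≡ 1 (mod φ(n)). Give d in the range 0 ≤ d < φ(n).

φ(n) = (p−1)(q−1) = 10·292 = 2920.
Need d with 7·d ≡ 1 (mod 2920). Apply the extended Euclidean algorithm:
2920 = 417×7 + 1
7 = 7×1 + 0
Back-substitute:
1 = 2920 − 417·7
So 7·(-417) ≡ 1 (mod 2920), hence d ≡ -417 ≡ 2503 (mod 2920).

2503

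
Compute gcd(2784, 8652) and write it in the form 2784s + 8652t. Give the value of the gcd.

12

Apply Euclid's algorithm to 8652 and 2784:
8652 = 3×2784 + 300
2784 = 9×300 + 84
300 = 3×84 + 48
84 = 1×48 + 36
48 = 1×36 + 12
36 = 3×12 + 0
gcd(2784, 8652) = 12.
Back-substituting:
12 = 48 − 36
12 = −84 + 2·48
12 = 2·300 − 7·84
12 = −7·2784 + 65·300
12 = 65·8652 − 202·2784
So 12 = (65)·8652 + (-202)·2784.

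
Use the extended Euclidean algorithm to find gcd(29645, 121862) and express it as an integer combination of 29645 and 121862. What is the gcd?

1

Repeated division:
121862 = 4*29645 + 3282
29645 = 9*3282 + 107
3282 = 30*107 + 72
107 = 1*72 + 35
72 = 2*35 + 2
35 = 17*2 + 1
2 = 2*1 + 0
gcd(29645, 121862) = 1.
Express as a combination:
1 = 35 − 17·2
1 = −17·72 + 35·35
1 = 35·107 − 52·72
1 = −52·3282 + 1595·107
1 = 1595·29645 − 14407·3282
1 = −14407·121862 + 59223·29645
So 1 = (-14407)·121862 + (59223)·29645.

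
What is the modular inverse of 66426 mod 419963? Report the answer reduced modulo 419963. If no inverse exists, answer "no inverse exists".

Extended Euclidean algorithm:
419963 = 6·66426 + 21407
66426 = 3·21407 + 2205
21407 = 9·2205 + 1562
2205 = 1·1562 + 643
1562 = 2·643 + 276
643 = 2·276 + 91
276 = 3·91 + 3
91 = 30·3 + 1
3 = 3·1 + 0
gcd = 1, so the inverse exists. Back-substitute:
1 = 91 − 30·3
1 = −30·276 + 91·91
1 = 91·643 − 212·276
1 = −212·1562 + 515·643
1 = 515·2205 − 727·1562
1 = −727·21407 + 7058·2205
1 = 7058·66426 − 21901·21407
1 = −21901·419963 + 138464·66426
So 66426·138464 ≡ 1 (mod 419963).

138464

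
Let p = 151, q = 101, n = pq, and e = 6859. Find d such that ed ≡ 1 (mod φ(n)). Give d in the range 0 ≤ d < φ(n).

2539

φ(n) = (p−1)(q−1) = 150·100 = 15000.
Need d with 6859·d ≡ 1 (mod 15000). Apply the extended Euclidean algorithm:
15000 = 2×6859 + 1282
6859 = 5×1282 + 449
1282 = 2×449 + 384
449 = 1×384 + 65
384 = 5×65 + 59
65 = 1×59 + 6
59 = 9×6 + 5
6 = 1×5 + 1
5 = 5×1 + 0
Back-substitute:
1 = 6 − 5
1 = −59 + 10·6
1 = 10·65 − 11·59
1 = −11·384 + 65·65
1 = 65·449 − 76·384
1 = −76·1282 + 217·449
1 = 217·6859 − 1161·1282
1 = −1161·15000 + 2539·6859
So 6859·2539 ≡ 1 (mod 15000), hence d = 2539.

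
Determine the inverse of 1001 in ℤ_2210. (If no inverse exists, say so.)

no inverse exists

Euclidean algorithm on 2210, 1001:
2210 = 2×1001 + 208
1001 = 4×208 + 169
208 = 1×169 + 39
169 = 4×39 + 13
39 = 3×13 + 0
The gcd is 13, not 1, hence no inverse exists.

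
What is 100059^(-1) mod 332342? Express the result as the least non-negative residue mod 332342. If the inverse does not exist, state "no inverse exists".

250189

gcd(332342, 100059) by repeated division:
332342 = 3×100059 + 32165
100059 = 3×32165 + 3564
32165 = 9×3564 + 89
3564 = 40×89 + 4
89 = 22×4 + 1
4 = 4×1 + 0
gcd = 1, so the inverse exists. Back-substitute:
1 = 89 − 22·4
1 = −22·3564 + 881·89
1 = 881·32165 − 7951·3564
1 = −7951·100059 + 24734·32165
1 = 24734·332342 − 82153·100059
Thus 100059·(-82153) ≡ 1 (mod 332342); reducing, -82153 mod 332342 = 250189.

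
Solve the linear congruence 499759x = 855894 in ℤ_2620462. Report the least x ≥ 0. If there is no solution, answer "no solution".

99858

First find gcd(499759, 2620462):
2620462 = 5*499759 + 121667
499759 = 4*121667 + 13091
121667 = 9*13091 + 3848
13091 = 3*3848 + 1547
3848 = 2*1547 + 754
1547 = 2*754 + 39
754 = 19*39 + 13
39 = 3*13 + 0
gcd = 13 and 13 | 855894, so solutions exist. Divide through by 13: 38443x ≡ 65838 (mod 201574).
Now find 38443⁻¹ mod 201574:
201574 = 5*38443 + 9359
38443 = 4*9359 + 1007
9359 = 9*1007 + 296
1007 = 3*296 + 119
296 = 2*119 + 58
119 = 2*58 + 3
58 = 19*3 + 1
3 = 3*1 + 0
Back-substitute:
1 = 58 − 19·3
1 = −19·119 + 39·58
1 = 39·296 − 97·119
1 = −97·1007 + 330·296
1 = 330·9359 − 3067·1007
1 = −3067·38443 + 12598·9359
1 = 12598·201574 − 66057·38443
So 38443·(-66057) ≡ 1 (mod 201574), i.e. 38443⁻¹ ≡ 135517.
Then x ≡ 135517·65838 ≡ 99858 (mod 201574); the smallest non-negative solution is x = 99858.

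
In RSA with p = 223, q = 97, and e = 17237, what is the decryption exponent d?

3389

φ(n) = (p−1)(q−1) = 222·96 = 21312.
Need d with 17237·d ≡ 1 (mod 21312). Apply the extended Euclidean algorithm:
21312 = 1*17237 + 4075
17237 = 4*4075 + 937
4075 = 4*937 + 327
937 = 2*327 + 283
327 = 1*283 + 44
283 = 6*44 + 19
44 = 2*19 + 6
19 = 3*6 + 1
6 = 6*1 + 0
Back-substitute:
1 = 19 − 3·6
1 = −3·44 + 7·19
1 = 7·283 − 45·44
1 = −45·327 + 52·283
1 = 52·937 − 149·327
1 = −149·4075 + 648·937
1 = 648·17237 − 2741·4075
1 = −2741·21312 + 3389·17237
So 17237·3389 ≡ 1 (mod 21312), hence d = 3389.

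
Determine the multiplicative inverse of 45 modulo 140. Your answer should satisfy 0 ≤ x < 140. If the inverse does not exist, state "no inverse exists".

no inverse exists

Euclidean algorithm on 140, 45:
140 = 3×45 + 5
45 = 9×5 + 0
The gcd is 5, not 1, hence no inverse exists.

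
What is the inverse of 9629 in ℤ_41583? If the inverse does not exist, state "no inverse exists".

21083

Extended Euclidean algorithm:
41583 = 4*9629 + 3067
9629 = 3*3067 + 428
3067 = 7*428 + 71
428 = 6*71 + 2
71 = 35*2 + 1
2 = 2*1 + 0
gcd = 1, so the inverse exists. Back-substitute:
1 = 71 − 35·2
1 = −35·428 + 211·71
1 = 211·3067 − 1512·428
1 = −1512·9629 + 4747·3067
1 = 4747·41583 − 20500·9629
Hence 9629⁻¹ ≡ -20500 ≡ 21083 (mod 41583).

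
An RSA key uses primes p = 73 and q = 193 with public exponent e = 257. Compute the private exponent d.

φ(n) = (p−1)(q−1) = 72·192 = 13824.
Need d with 257·d ≡ 1 (mod 13824). Apply the extended Euclidean algorithm:
13824 = 53·257 + 203
257 = 1·203 + 54
203 = 3·54 + 41
54 = 1·41 + 13
41 = 3·13 + 2
13 = 6·2 + 1
2 = 2·1 + 0
Back-substitute:
1 = 13 − 6·2
1 = −6·41 + 19·13
1 = 19·54 − 25·41
1 = −25·203 + 94·54
1 = 94·257 − 119·203
1 = −119·13824 + 6401·257
So 257·6401 ≡ 1 (mod 13824), hence d = 6401.

6401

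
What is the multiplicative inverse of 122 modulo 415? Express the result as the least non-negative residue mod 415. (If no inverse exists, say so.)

gcd(415, 122) by repeated division:
415 = 3*122 + 49
122 = 2*49 + 24
49 = 2*24 + 1
24 = 24*1 + 0
The gcd is 1. Working backward:
1 = 49 − 2·24
1 = −2·122 + 5·49
1 = 5·415 − 17·122
Hence 122⁻¹ ≡ -17 ≡ 398 (mod 415).

398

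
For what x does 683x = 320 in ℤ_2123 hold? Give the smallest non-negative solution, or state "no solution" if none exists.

First find gcd(683, 2123):
2123 = 3*683 + 74
683 = 9*74 + 17
74 = 4*17 + 6
17 = 2*6 + 5
6 = 1*5 + 1
5 = 5*1 + 0
gcd = 1, so a unique solution mod 2123 exists.
Back-substitute for the Bézout coefficients:
1 = 6 − 5
1 = −17 + 3·6
1 = 3·74 − 13·17
1 = −13·683 + 120·74
1 = 120·2123 − 373·683
So 683·(-373) ≡ 1 (mod 2123), giving 683⁻¹ ≡ 1750.
x ≡ 683⁻¹·320 ≡ 1750·320 ≡ 1651 (mod 2123).

1651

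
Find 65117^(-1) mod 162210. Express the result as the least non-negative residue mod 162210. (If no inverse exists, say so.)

139793

Apply the Euclidean algorithm to 162210 and 65117:
162210 = 2·65117 + 31976
65117 = 2·31976 + 1165
31976 = 27·1165 + 521
1165 = 2·521 + 123
521 = 4·123 + 29
123 = 4·29 + 7
29 = 4·7 + 1
7 = 7·1 + 0
The gcd is 1. Working backward:
1 = 29 − 4·7
1 = −4·123 + 17·29
1 = 17·521 − 72·123
1 = −72·1165 + 161·521
1 = 161·31976 − 4419·1165
1 = −4419·65117 + 8999·31976
1 = 8999·162210 − 22417·65117
So 65117·(-22417) ≡ 1 (mod 162210), and -22417 ≡ 139793 (mod 162210).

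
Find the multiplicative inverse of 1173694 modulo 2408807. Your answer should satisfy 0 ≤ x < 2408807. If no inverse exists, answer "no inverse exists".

gcd(2408807, 1173694) by repeated division:
2408807 = 2·1173694 + 61419
1173694 = 19·61419 + 6733
61419 = 9·6733 + 822
6733 = 8·822 + 157
822 = 5·157 + 37
157 = 4·37 + 9
37 = 4·9 + 1
9 = 9·1 + 0
Since gcd(1173694, 2408807) = 1, back-substitute to write 1 as a combination:
1 = 37 − 4·9
1 = −4·157 + 17·37
1 = 17·822 − 89·157
1 = −89·6733 + 729·822
1 = 729·61419 − 6650·6733
1 = −6650·1173694 + 127079·61419
1 = 127079·2408807 − 260808·1173694
Thus 1173694·(-260808) ≡ 1 (mod 2408807); reducing, -260808 mod 2408807 = 2147999.

2147999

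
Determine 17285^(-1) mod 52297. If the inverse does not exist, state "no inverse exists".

Extended Euclidean algorithm:
52297 = 3*17285 + 442
17285 = 39*442 + 47
442 = 9*47 + 19
47 = 2*19 + 9
19 = 2*9 + 1
9 = 9*1 + 0
The gcd is 1. Working backward:
1 = 19 − 2·9
1 = −2·47 + 5·19
1 = 5·442 − 47·47
1 = −47·17285 + 1838·442
1 = 1838·52297 − 5561·17285
Hence 17285⁻¹ ≡ -5561 ≡ 46736 (mod 52297).

46736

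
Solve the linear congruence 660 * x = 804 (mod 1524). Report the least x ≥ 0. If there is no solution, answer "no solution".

First find gcd(660, 1524):
1524 = 2*660 + 204
660 = 3*204 + 48
204 = 4*48 + 12
48 = 4*12 + 0
gcd = 12 and 12 | 804, so solutions exist. Divide through by 12: 55x ≡ 67 (mod 127).
Now find 55⁻¹ mod 127:
127 = 2·55 + 17
55 = 3·17 + 4
17 = 4·4 + 1
4 = 4·1 + 0
Back-substitute:
1 = 17 − 4·4
1 = −4·55 + 13·17
1 = 13·127 − 30·55
So 55·(-30) ≡ 1 (mod 127), i.e. 55⁻¹ ≡ 97.
Then x ≡ 97·67 ≡ 22 (mod 127); the smallest non-negative solution is x = 22.

22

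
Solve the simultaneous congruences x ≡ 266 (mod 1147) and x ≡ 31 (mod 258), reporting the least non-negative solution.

178051

Write x = 266 + 1147·k. Then 1147·k ≡ 31 − 266 ≡ 23 (mod 258).
Need 1147⁻¹ mod 258. Extended Euclid on (258, 115):
258 = 2·115 + 28
115 = 4·28 + 3
28 = 9·3 + 1
3 = 3·1 + 0
Back-substitute:
1 = 28 − 9·3
1 = −9·115 + 37·28
1 = 37·258 − 83·115
1147⁻¹ ≡ 175 (mod 258), so k ≡ 175·23 ≡ 155 (mod 258).
x = 266 + 1147·155 = 178051.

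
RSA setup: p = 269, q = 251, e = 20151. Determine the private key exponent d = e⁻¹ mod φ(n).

61351

φ(n) = (p−1)(q−1) = 268·250 = 67000.
Need d with 20151·d ≡ 1 (mod 67000). Apply the extended Euclidean algorithm:
67000 = 3·20151 + 6547
20151 = 3·6547 + 510
6547 = 12·510 + 427
510 = 1·427 + 83
427 = 5·83 + 12
83 = 6·12 + 11
12 = 1·11 + 1
11 = 11·1 + 0
Back-substitute:
1 = 12 − 11
1 = −83 + 7·12
1 = 7·427 − 36·83
1 = −36·510 + 43·427
1 = 43·6547 − 552·510
1 = −552·20151 + 1699·6547
1 = 1699·67000 − 5649·20151
So 20151·(-5649) ≡ 1 (mod 67000), hence d ≡ -5649 ≡ 61351 (mod 67000).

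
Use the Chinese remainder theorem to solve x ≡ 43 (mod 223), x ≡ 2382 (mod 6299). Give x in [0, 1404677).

Write x = 43 + 223·k. Then 223·k ≡ 2382 − 43 ≡ 2339 (mod 6299).
Need 223⁻¹ mod 6299. Extended Euclid on (6299, 223):
6299 = 28×223 + 55
223 = 4×55 + 3
55 = 18×3 + 1
3 = 3×1 + 0
Back-substitute:
1 = 55 − 18·3
1 = −18·223 + 73·55
1 = 73·6299 − 2062·223
223⁻¹ ≡ 4237 (mod 6299), so k ≡ 4237·2339 ≡ 2016 (mod 6299).
x = 43 + 223·2016 = 449611.

449611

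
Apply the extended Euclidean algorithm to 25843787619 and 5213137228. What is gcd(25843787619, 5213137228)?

13

Repeated division:
25843787619 = 4*5213137228 + 4991238707
5213137228 = 1*4991238707 + 221898521
4991238707 = 22*221898521 + 109471245
221898521 = 2*109471245 + 2956031
109471245 = 37*2956031 + 98098
2956031 = 30*98098 + 13091
98098 = 7*13091 + 6461
13091 = 2*6461 + 169
6461 = 38*169 + 39
169 = 4*39 + 13
39 = 3*13 + 0
gcd(25843787619, 5213137228) = 13.
Working backward:
13 = 169 − 4·39
13 = −4·6461 + 153·169
13 = 153·13091 − 310·6461
13 = −310·98098 + 2323·13091
13 = 2323·2956031 − 70000·98098
13 = −70000·109471245 + 2592323·2956031
13 = 2592323·221898521 − 5254646·109471245
13 = −5254646·4991238707 + 118194535·221898521
13 = 118194535·5213137228 − 123449181·4991238707
13 = −123449181·25843787619 + 611991259·5213137228
So 13 = (-123449181)·25843787619 + (611991259)·5213137228.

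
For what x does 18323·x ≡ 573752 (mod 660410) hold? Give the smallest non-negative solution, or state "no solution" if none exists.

First find gcd(18323, 660410):
660410 = 36×18323 + 782
18323 = 23×782 + 337
782 = 2×337 + 108
337 = 3×108 + 13
108 = 8×13 + 4
13 = 3×4 + 1
4 = 4×1 + 0
gcd = 1, so a unique solution mod 660410 exists.
Back-substitute for the Bézout coefficients:
1 = 13 − 3·4
1 = −3·108 + 25·13
1 = 25·337 − 78·108
1 = −78·782 + 181·337
1 = 181·18323 − 4241·782
1 = −4241·660410 + 152857·18323
So 18323·(152857) ≡ 1 (mod 660410), giving 18323⁻¹ ≡ 152857.
x ≡ 18323⁻¹·573752 ≡ 152857·573752 ≡ 221874 (mod 660410).

221874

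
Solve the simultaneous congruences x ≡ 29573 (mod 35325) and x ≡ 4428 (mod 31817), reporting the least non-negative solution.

Write x = 29573 + 35325·k. Then 35325·k ≡ 4428 − 29573 ≡ 6672 (mod 31817).
Need 35325⁻¹ mod 31817. Extended Euclid on (31817, 3508):
31817 = 9*3508 + 245
3508 = 14*245 + 78
245 = 3*78 + 11
78 = 7*11 + 1
11 = 11*1 + 0
Back-substitute:
1 = 78 − 7·11
1 = −7·245 + 22·78
1 = 22·3508 − 315·245
1 = −315·31817 + 2857·3508
35325⁻¹ ≡ 2857 (mod 31817), so k ≡ 2857·6672 ≡ 3521 (mod 31817).
x = 29573 + 35325·3521 = 124408898.

124408898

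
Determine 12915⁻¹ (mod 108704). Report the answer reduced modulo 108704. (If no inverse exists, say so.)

Extended Euclidean algorithm:
108704 = 8×12915 + 5384
12915 = 2×5384 + 2147
5384 = 2×2147 + 1090
2147 = 1×1090 + 1057
1090 = 1×1057 + 33
1057 = 32×33 + 1
33 = 33×1 + 0
The gcd is 1. Working backward:
1 = 1057 − 32·33
1 = −32·1090 + 33·1057
1 = 33·2147 − 65·1090
1 = −65·5384 + 163·2147
1 = 163·12915 − 391·5384
1 = −391·108704 + 3291·12915
So 12915·3291 ≡ 1 (mod 108704).

3291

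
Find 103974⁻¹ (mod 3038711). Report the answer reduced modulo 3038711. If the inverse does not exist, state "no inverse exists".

Euclidean algorithm on 3038711, 103974:
3038711 = 29×103974 + 23465
103974 = 4×23465 + 10114
23465 = 2×10114 + 3237
10114 = 3×3237 + 403
3237 = 8×403 + 13
403 = 31×13 + 0
The gcd is 13, not 1, hence no inverse exists.

no inverse exists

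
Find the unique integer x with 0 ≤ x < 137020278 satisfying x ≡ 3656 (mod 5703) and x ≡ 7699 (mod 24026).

27805781

Write x = 3656 + 5703·k. Then 5703·k ≡ 7699 − 3656 ≡ 4043 (mod 24026).
Need 5703⁻¹ mod 24026. Extended Euclid on (24026, 5703):
24026 = 4×5703 + 1214
5703 = 4×1214 + 847
1214 = 1×847 + 367
847 = 2×367 + 113
367 = 3×113 + 28
113 = 4×28 + 1
28 = 28×1 + 0
Back-substitute:
1 = 113 − 4·28
1 = −4·367 + 13·113
1 = 13·847 − 30·367
1 = −30·1214 + 43·847
1 = 43·5703 − 202·1214
1 = −202·24026 + 851·5703
5703⁻¹ ≡ 851 (mod 24026), so k ≡ 851·4043 ≡ 4875 (mod 24026).
x = 3656 + 5703·4875 = 27805781.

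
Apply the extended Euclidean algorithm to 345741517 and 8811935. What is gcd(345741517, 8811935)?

11

Repeated division:
345741517 = 39*8811935 + 2076052
8811935 = 4*2076052 + 507727
2076052 = 4*507727 + 45144
507727 = 11*45144 + 11143
45144 = 4*11143 + 572
11143 = 19*572 + 275
572 = 2*275 + 22
275 = 12*22 + 11
22 = 2*11 + 0
gcd(345741517, 8811935) = 11.
Back-substituting:
11 = 275 − 12·22
11 = −12·572 + 25·275
11 = 25·11143 − 487·572
11 = −487·45144 + 1973·11143
11 = 1973·507727 − 22190·45144
11 = −22190·2076052 + 90733·507727
11 = 90733·8811935 − 385122·2076052
11 = −385122·345741517 + 15110491·8811935
So 11 = (-385122)·345741517 + (15110491)·8811935.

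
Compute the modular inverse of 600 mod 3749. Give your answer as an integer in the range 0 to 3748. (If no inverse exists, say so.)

gcd(3749, 600) by repeated division:
3749 = 6×600 + 149
600 = 4×149 + 4
149 = 37×4 + 1
4 = 4×1 + 0
Since gcd(600, 3749) = 1, back-substitute to write 1 as a combination:
1 = 149 − 37·4
1 = −37·600 + 149·149
1 = 149·3749 − 931·600
Hence 600⁻¹ ≡ -931 ≡ 2818 (mod 3749).

2818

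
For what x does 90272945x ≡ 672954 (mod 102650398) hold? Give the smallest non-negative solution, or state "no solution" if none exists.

99485370

First find gcd(90272945, 102650398):
102650398 = 1×90272945 + 12377453
90272945 = 7×12377453 + 3630774
12377453 = 3×3630774 + 1485131
3630774 = 2×1485131 + 660512
1485131 = 2×660512 + 164107
660512 = 4×164107 + 4084
164107 = 40×4084 + 747
4084 = 5×747 + 349
747 = 2×349 + 49
349 = 7×49 + 6
49 = 8×6 + 1
6 = 6×1 + 0
gcd = 1, so a unique solution mod 102650398 exists.
Back-substitute for the Bézout coefficients:
1 = 49 − 8·6
1 = −8·349 + 57·49
1 = 57·747 − 122·349
1 = −122·4084 + 667·747
1 = 667·164107 − 26802·4084
1 = −26802·660512 + 107875·164107
1 = 107875·1485131 − 242552·660512
1 = −242552·3630774 + 592979·1485131
1 = 592979·12377453 − 2021489·3630774
1 = −2021489·90272945 + 14743402·12377453
1 = 14743402·102650398 − 16764891·90272945
So 90272945·(-16764891) ≡ 1 (mod 102650398), giving 90272945⁻¹ ≡ 85885507.
x ≡ 90272945⁻¹·672954 ≡ 85885507·672954 ≡ 99485370 (mod 102650398).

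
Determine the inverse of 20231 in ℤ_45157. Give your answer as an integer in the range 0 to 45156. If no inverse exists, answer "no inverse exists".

Extended Euclidean algorithm:
45157 = 2·20231 + 4695
20231 = 4·4695 + 1451
4695 = 3·1451 + 342
1451 = 4·342 + 83
342 = 4·83 + 10
83 = 8·10 + 3
10 = 3·3 + 1
3 = 3·1 + 0
The gcd is 1. Working backward:
1 = 10 − 3·3
1 = −3·83 + 25·10
1 = 25·342 − 103·83
1 = −103·1451 + 437·342
1 = 437·4695 − 1414·1451
1 = −1414·20231 + 6093·4695
1 = 6093·45157 − 13600·20231
Hence 20231⁻¹ ≡ -13600 ≡ 31557 (mod 45157).

31557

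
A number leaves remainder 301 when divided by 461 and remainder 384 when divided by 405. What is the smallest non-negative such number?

137679

Write x = 301 + 461·k. Then 461·k ≡ 384 − 301 ≡ 83 (mod 405).
Need 461⁻¹ mod 405. Extended Euclid on (405, 56):
405 = 7×56 + 13
56 = 4×13 + 4
13 = 3×4 + 1
4 = 4×1 + 0
Back-substitute:
1 = 13 − 3·4
1 = −3·56 + 13·13
1 = 13·405 − 94·56
461⁻¹ ≡ 311 (mod 405), so k ≡ 311·83 ≡ 298 (mod 405).
x = 301 + 461·298 = 137679.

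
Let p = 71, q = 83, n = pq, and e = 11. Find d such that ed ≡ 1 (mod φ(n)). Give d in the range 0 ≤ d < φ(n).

φ(n) = (p−1)(q−1) = 70·82 = 5740.
Need d with 11·d ≡ 1 (mod 5740). Apply the extended Euclidean algorithm:
5740 = 521·11 + 9
11 = 1·9 + 2
9 = 4·2 + 1
2 = 2·1 + 0
Back-substitute:
1 = 9 − 4·2
1 = −4·11 + 5·9
1 = 5·5740 − 2609·11
So 11·(-2609) ≡ 1 (mod 5740), hence d ≡ -2609 ≡ 3131 (mod 5740).

3131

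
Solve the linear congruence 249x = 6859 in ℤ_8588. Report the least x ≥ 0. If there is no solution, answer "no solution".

First find gcd(249, 8588):
8588 = 34·249 + 122
249 = 2·122 + 5
122 = 24·5 + 2
5 = 2·2 + 1
2 = 2·1 + 0
gcd = 1, so a unique solution mod 8588 exists.
Back-substitute for the Bézout coefficients:
1 = 5 − 2·2
1 = −2·122 + 49·5
1 = 49·249 − 100·122
1 = −100·8588 + 3449·249
So 249·(3449) ≡ 1 (mod 8588), giving 249⁻¹ ≡ 3449.
x ≡ 249⁻¹·6859 ≡ 3449·6859 ≡ 5339 (mod 8588).

5339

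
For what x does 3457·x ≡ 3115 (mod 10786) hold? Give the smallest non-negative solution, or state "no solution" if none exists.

First find gcd(3457, 10786):
10786 = 3×3457 + 415
3457 = 8×415 + 137
415 = 3×137 + 4
137 = 34×4 + 1
4 = 4×1 + 0
gcd = 1, so a unique solution mod 10786 exists.
Back-substitute for the Bézout coefficients:
1 = 137 − 34·4
1 = −34·415 + 103·137
1 = 103·3457 − 858·415
1 = −858·10786 + 2677·3457
So 3457·(2677) ≡ 1 (mod 10786), giving 3457⁻¹ ≡ 2677.
x ≡ 3457⁻¹·3115 ≡ 2677·3115 ≡ 1277 (mod 10786).

1277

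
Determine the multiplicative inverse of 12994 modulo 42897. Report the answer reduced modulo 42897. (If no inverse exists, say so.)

37024

Apply the Euclidean algorithm to 42897 and 12994:
42897 = 3×12994 + 3915
12994 = 3×3915 + 1249
3915 = 3×1249 + 168
1249 = 7×168 + 73
168 = 2×73 + 22
73 = 3×22 + 7
22 = 3×7 + 1
7 = 7×1 + 0
Since gcd(12994, 42897) = 1, back-substitute to write 1 as a combination:
1 = 22 − 3·7
1 = −3·73 + 10·22
1 = 10·168 − 23·73
1 = −23·1249 + 171·168
1 = 171·3915 − 536·1249
1 = −536·12994 + 1779·3915
1 = 1779·42897 − 5873·12994
So 12994·(-5873) ≡ 1 (mod 42897), and -5873 ≡ 37024 (mod 42897).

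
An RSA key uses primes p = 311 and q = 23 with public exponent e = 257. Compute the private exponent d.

1433

φ(n) = (p−1)(q−1) = 310·22 = 6820.
Need d with 257·d ≡ 1 (mod 6820). Apply the extended Euclidean algorithm:
6820 = 26×257 + 138
257 = 1×138 + 119
138 = 1×119 + 19
119 = 6×19 + 5
19 = 3×5 + 4
5 = 1×4 + 1
4 = 4×1 + 0
Back-substitute:
1 = 5 − 4
1 = −19 + 4·5
1 = 4·119 − 25·19
1 = −25·138 + 29·119
1 = 29·257 − 54·138
1 = −54·6820 + 1433·257
So 257·1433 ≡ 1 (mod 6820), hence d = 1433.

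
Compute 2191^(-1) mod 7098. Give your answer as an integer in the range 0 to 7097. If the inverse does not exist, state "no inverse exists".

no inverse exists

Euclidean algorithm on 7098, 2191:
7098 = 3*2191 + 525
2191 = 4*525 + 91
525 = 5*91 + 70
91 = 1*70 + 21
70 = 3*21 + 7
21 = 3*7 + 0
Since gcd = 7 > 1, 2191 is not a unit mod 7098.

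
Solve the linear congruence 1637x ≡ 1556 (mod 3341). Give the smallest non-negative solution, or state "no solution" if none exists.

First find gcd(1637, 3341):
3341 = 2*1637 + 67
1637 = 24*67 + 29
67 = 2*29 + 9
29 = 3*9 + 2
9 = 4*2 + 1
2 = 2*1 + 0
gcd = 1, so a unique solution mod 3341 exists.
Back-substitute for the Bézout coefficients:
1 = 9 − 4·2
1 = −4·29 + 13·9
1 = 13·67 − 30·29
1 = −30·1637 + 733·67
1 = 733·3341 − 1496·1637
So 1637·(-1496) ≡ 1 (mod 3341), giving 1637⁻¹ ≡ 1845.
x ≡ 1637⁻¹·1556 ≡ 1845·1556 ≡ 901 (mod 3341).

901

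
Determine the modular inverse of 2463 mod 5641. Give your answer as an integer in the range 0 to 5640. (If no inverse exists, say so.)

2856

Run Euclid on (5641, 2463):
5641 = 2*2463 + 715
2463 = 3*715 + 318
715 = 2*318 + 79
318 = 4*79 + 2
79 = 39*2 + 1
2 = 2*1 + 0
The gcd is 1. Working backward:
1 = 79 − 39·2
1 = −39·318 + 157·79
1 = 157·715 − 353·318
1 = −353·2463 + 1216·715
1 = 1216·5641 − 2785·2463
Hence 2463⁻¹ ≡ -2785 ≡ 2856 (mod 5641).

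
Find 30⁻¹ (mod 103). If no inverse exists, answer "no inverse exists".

Extended Euclidean algorithm:
103 = 3*30 + 13
30 = 2*13 + 4
13 = 3*4 + 1
4 = 4*1 + 0
gcd = 1, so the inverse exists. Back-substitute:
1 = 13 − 3·4
1 = −3·30 + 7·13
1 = 7·103 − 24·30
So 30·(-24) ≡ 1 (mod 103), and -24 ≡ 79 (mod 103).

79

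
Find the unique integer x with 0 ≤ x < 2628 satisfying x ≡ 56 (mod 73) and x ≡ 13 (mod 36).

Write x = 56 + 73·k. Then 73·k ≡ 13 − 56 ≡ 29 (mod 36).
Need 73⁻¹ mod 36. Extended Euclid on (36, 1):
36 = 36·1 + 0
73⁻¹ ≡ 1 (mod 36), so k ≡ 1·29 ≡ 29 (mod 36).
x = 56 + 73·29 = 2173.

2173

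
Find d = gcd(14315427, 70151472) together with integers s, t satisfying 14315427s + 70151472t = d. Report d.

Apply Euclid's algorithm to 70151472 and 14315427:
70151472 = 4×14315427 + 12889764
14315427 = 1×12889764 + 1425663
12889764 = 9×1425663 + 58797
1425663 = 24×58797 + 14535
58797 = 4×14535 + 657
14535 = 22×657 + 81
657 = 8×81 + 9
81 = 9×9 + 0
gcd(14315427, 70151472) = 9.
Express as a combination:
9 = 657 − 8·81
9 = −8·14535 + 177·657
9 = 177·58797 − 716·14535
9 = −716·1425663 + 17361·58797
9 = 17361·12889764 − 156965·1425663
9 = −156965·14315427 + 174326·12889764
9 = 174326·70151472 − 854269·14315427
So 9 = (174326)·70151472 + (-854269)·14315427.

9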